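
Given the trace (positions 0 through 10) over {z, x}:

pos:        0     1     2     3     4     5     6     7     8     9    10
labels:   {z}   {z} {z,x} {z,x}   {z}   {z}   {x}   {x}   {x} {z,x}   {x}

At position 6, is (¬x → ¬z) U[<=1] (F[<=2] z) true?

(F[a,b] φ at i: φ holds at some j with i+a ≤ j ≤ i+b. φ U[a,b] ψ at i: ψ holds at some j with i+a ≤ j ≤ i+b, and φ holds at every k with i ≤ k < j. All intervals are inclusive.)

Yes

Need some j in [6,7] with F[<=2] z, and (¬x → ¬z) at every k in [6,j-1].
  j=6: F[<=2] z — fails (none in [6,8]).
  j=7: F[<=2] z holds; (¬x → ¬z) holds at every k in [6,6] → satisfied.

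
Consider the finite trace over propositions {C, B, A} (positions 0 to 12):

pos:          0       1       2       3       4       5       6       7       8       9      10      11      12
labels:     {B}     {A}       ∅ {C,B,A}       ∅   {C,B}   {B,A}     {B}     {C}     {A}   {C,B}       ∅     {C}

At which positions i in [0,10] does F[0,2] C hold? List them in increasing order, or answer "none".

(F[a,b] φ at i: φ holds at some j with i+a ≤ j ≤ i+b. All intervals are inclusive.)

1, 2, 3, 4, 5, 6, 7, 8, 9, 10

Evaluate at each i in [0,10]:
  i=0: ✗ (none in [0,2])
  i=1: ✓ (witness j=3)
  i=2: ✓ (witness j=3)
  i=3: ✓ (witness j=3)
  i=4: ✓ (witness j=5)
  i=5: ✓ (witness j=5)
  i=6: ✓ (witness j=8)
  i=7: ✓ (witness j=8)
  i=8: ✓ (witness j=8)
  i=9: ✓ (witness j=10)
  i=10: ✓ (witness j=10)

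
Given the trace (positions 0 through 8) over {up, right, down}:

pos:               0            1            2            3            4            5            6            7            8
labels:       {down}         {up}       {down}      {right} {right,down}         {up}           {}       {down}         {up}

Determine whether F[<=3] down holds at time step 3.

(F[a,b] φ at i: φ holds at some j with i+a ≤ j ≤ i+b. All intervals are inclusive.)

Check down at each j in [3,6]:
  j=3: false
  j=4: true
  j=5: false
  j=6: false
Found at j=4 → formula holds.

True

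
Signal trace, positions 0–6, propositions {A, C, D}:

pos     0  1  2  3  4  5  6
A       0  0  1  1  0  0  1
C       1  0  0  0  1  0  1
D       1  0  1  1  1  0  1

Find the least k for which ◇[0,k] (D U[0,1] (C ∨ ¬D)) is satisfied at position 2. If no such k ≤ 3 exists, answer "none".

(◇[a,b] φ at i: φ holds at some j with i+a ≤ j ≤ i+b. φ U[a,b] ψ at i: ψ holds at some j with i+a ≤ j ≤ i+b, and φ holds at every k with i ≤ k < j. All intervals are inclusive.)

1

Scan j = 2,3,… for (D U[0,1] (C ∨ ¬D)):
  j=2: fails
  j=3: holds
First hit at j=3, so smallest k = 3-2 = 1.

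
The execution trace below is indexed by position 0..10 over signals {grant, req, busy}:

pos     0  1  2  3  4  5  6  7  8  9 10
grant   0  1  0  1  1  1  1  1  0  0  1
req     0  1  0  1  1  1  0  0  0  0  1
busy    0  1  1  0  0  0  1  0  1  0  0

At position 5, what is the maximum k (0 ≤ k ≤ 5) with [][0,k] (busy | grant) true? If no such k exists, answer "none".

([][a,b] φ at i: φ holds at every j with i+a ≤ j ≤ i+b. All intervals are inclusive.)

(busy | grant) must hold from j=5 onward; find where it first fails.
  j=5: holds
  j=6: holds
  j=7: holds
  j=8: holds
  j=9: fails
Holds on [5,8], so largest k = 3.

3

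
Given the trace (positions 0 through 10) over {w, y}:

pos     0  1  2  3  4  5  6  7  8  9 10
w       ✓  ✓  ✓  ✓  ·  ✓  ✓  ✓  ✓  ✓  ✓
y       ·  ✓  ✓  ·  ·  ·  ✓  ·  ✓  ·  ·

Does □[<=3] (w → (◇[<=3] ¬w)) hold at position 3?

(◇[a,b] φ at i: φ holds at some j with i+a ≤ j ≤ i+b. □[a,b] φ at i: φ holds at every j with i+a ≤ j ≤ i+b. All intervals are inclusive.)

Does not hold

Check (w → (◇[<=3] ¬w)) at every j in [3,6]:
  j=3: antecedent true; consequent holds (witness at 4) → ✓
  j=4: antecedent false → ✓
  j=5: antecedent true; consequent fails (none in [5,8]) → ✗
  j=6: antecedent true; consequent fails (none in [6,9]) → ✗
Fails at j=5 → formula fails.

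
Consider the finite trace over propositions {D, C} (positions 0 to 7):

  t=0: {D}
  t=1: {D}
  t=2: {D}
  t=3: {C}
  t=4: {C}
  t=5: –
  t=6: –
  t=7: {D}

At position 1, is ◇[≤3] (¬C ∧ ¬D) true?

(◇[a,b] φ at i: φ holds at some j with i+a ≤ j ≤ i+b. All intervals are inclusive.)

Check (¬C ∧ ¬D) at each j in [1,4]:
  j=1: false
  j=2: false
  j=3: false
  j=4: false
No position in the window satisfies it → formula fails.

False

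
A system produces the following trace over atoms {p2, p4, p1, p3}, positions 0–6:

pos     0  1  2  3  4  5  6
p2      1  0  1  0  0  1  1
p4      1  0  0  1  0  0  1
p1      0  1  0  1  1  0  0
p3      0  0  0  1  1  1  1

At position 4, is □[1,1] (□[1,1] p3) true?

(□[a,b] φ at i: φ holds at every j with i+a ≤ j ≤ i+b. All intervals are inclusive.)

True

Check □[1,1] p3 at every j in [5,5]:
  j=5: holds on [6,6]
All positions satisfy it → formula holds.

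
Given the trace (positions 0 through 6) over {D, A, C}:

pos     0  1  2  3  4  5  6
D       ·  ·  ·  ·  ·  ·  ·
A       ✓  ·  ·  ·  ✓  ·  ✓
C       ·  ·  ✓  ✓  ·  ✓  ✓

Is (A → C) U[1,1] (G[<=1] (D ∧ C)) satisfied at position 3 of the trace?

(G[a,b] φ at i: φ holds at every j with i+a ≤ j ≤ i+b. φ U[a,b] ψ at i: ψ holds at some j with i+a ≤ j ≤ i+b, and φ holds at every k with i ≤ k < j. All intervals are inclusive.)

Need some j in [4,4] with G[<=1] (D ∧ C), and (A → C) at every k in [3,j-1].
  j=4: G[<=1] (D ∧ C) — fails at 4.
No j in the window works → until fails.

No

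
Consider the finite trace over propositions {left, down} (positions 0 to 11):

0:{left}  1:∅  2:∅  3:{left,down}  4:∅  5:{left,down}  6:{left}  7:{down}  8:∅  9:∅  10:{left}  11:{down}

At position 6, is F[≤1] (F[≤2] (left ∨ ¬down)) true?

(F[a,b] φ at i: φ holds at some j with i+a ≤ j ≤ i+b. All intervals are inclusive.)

Yes

Check F[≤2] (left ∨ ¬down) at each j in [6,7]:
  j=6: holds (witness at 6)
  j=7: holds (witness at 8)
Found at j=6 → formula holds.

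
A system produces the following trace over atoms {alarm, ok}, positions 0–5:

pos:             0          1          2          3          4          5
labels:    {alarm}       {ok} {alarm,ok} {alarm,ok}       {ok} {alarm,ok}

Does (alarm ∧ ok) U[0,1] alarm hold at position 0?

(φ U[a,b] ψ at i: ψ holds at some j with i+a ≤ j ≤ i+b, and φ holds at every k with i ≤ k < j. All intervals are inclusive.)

Need some j in [0,1] with alarm, and (alarm ∧ ok) at every k in [0,j-1].
  j=0: alarm holds; no prefix to check → satisfied.

True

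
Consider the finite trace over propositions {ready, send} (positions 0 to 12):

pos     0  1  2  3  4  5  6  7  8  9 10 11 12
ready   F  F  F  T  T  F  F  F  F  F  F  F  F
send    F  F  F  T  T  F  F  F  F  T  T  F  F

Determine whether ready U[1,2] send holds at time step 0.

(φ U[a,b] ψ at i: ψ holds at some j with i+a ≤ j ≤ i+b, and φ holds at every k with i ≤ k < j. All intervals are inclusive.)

False

Need some j in [1,2] with send, and ready at every k in [0,j-1].
  j=1: send false.
  j=2: send false.
No j in the window works → until fails.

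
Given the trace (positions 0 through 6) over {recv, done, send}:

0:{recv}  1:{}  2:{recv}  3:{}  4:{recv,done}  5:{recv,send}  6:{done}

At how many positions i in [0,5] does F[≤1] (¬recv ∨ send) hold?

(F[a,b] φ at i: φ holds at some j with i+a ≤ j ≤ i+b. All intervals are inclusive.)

6

Evaluate at each i in [0,5]:
  i=0: ✓ (witness j=1)
  i=1: ✓ (witness j=1)
  i=2: ✓ (witness j=3)
  i=3: ✓ (witness j=3)
  i=4: ✓ (witness j=5)
  i=5: ✓ (witness j=5)
Positions where it holds: {0, 1, 2, 3, 4, 5} → 6.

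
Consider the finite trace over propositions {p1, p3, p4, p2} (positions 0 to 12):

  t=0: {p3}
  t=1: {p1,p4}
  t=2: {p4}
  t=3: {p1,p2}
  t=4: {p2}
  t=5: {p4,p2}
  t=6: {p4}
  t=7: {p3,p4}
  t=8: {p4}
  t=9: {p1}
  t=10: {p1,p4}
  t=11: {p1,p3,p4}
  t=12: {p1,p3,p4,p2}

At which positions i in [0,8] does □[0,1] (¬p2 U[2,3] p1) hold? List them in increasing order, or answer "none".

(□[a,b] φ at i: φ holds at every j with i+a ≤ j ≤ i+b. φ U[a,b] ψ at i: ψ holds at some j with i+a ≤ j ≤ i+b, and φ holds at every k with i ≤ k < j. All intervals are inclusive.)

Evaluate at each i in [0,8]:
  i=0: ✓ (all of [0,1])
  i=1: ✗ (fails at j=2)
  i=2: ✗ (fails at j=2)
  i=3: ✗ (fails at j=3)
  i=4: ✗ (fails at j=4)
  i=5: ✗ (fails at j=5)
  i=6: ✓ (all of [6,7])
  i=7: ✓ (all of [7,8])
  i=8: ✓ (all of [8,9])

0, 6, 7, 8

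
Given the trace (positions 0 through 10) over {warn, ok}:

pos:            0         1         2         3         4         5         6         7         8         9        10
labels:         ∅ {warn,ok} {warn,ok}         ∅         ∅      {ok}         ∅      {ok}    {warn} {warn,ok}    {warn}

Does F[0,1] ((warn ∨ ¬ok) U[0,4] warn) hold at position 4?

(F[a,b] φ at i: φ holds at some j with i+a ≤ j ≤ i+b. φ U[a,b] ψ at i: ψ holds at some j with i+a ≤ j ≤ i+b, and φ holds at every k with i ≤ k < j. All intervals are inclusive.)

Check ((warn ∨ ¬ok) U[0,4] warn) at each j in [4,5]:
  j=4: fails
  j=5: fails
No position in the window satisfies it → formula fails.

No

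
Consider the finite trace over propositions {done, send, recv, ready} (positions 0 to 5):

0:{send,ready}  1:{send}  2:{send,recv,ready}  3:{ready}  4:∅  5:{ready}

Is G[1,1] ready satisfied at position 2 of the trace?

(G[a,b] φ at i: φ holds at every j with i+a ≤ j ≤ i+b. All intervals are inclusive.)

Check ready at every j in [3,3]:
  j=3: true
All positions satisfy it → formula holds.

Yes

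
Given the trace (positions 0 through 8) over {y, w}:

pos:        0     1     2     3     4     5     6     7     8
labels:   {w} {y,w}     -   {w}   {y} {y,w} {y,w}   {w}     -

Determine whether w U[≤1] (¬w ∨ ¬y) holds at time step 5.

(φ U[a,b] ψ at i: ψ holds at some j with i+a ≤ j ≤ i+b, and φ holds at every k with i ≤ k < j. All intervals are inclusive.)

No

Need some j in [5,6] with (¬w ∨ ¬y), and w at every k in [5,j-1].
  j=5: (¬w ∨ ¬y) false.
  j=6: (¬w ∨ ¬y) false.
No j in the window works → until fails.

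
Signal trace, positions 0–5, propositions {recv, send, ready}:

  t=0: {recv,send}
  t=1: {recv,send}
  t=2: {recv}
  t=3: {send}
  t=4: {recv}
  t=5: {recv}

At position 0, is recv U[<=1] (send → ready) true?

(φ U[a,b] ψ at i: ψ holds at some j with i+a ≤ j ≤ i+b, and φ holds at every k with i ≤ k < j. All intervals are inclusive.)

False

Need some j in [0,1] with (send → ready), and recv at every k in [0,j-1].
  j=0: (send → ready) false.
  j=1: (send → ready) false.
No j in the window works → until fails.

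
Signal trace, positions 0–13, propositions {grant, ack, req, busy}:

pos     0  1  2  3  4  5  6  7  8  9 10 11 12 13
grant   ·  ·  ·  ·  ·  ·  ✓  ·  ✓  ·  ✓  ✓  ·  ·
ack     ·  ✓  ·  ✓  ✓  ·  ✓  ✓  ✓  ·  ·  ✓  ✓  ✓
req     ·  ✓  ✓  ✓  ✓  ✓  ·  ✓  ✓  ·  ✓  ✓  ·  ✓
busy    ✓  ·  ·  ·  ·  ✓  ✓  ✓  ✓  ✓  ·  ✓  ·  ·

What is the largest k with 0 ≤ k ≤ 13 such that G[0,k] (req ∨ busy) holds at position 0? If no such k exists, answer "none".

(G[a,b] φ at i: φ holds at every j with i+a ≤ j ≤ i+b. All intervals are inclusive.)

11

(req ∨ busy) must hold from j=0 onward; find where it first fails.
  j=0: holds
  j=1: holds
  j=2: holds
  j=3: holds
  j=4: holds
  j=5: holds
  j=6: holds
  j=7: holds
  j=8: holds
  j=9: holds
  j=10: holds
  j=11: holds
  j=12: fails
Holds on [0,11], so largest k = 11.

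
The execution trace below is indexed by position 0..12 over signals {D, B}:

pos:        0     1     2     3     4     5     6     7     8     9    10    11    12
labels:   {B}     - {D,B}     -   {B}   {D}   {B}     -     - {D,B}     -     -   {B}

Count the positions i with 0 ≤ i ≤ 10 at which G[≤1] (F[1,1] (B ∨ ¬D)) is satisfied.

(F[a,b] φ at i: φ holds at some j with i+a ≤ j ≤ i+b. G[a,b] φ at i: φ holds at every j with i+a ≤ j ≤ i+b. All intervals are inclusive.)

9

Evaluate at each i in [0,10]:
  i=0: ✓ (all of [0,1])
  i=1: ✓ (all of [1,2])
  i=2: ✓ (all of [2,3])
  i=3: ✗ (fails at j=4)
  i=4: ✗ (fails at j=4)
  i=5: ✓ (all of [5,6])
  i=6: ✓ (all of [6,7])
  i=7: ✓ (all of [7,8])
  i=8: ✓ (all of [8,9])
  i=9: ✓ (all of [9,10])
  i=10: ✓ (all of [10,11])
Positions where it holds: {0, 1, 2, 5, 6, 7, 8, 9, 10} → 9.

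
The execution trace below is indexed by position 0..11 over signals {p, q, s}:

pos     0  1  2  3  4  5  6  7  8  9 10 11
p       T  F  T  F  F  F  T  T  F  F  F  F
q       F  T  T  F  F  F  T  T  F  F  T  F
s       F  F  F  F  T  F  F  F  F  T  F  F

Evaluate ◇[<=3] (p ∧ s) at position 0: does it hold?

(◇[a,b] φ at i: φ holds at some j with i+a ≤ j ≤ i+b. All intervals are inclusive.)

Check (p ∧ s) at each j in [0,3]:
  j=0: false
  j=1: false
  j=2: false
  j=3: false
No position in the window satisfies it → formula fails.

No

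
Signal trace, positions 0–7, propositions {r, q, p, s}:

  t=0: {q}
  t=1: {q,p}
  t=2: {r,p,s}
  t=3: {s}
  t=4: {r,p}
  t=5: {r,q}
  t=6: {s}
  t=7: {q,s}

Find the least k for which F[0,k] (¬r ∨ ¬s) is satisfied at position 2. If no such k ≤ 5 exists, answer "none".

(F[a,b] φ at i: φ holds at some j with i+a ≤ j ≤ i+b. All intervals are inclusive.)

1

Scan j = 2,3,… for (¬r ∨ ¬s):
  j=2: fails
  j=3: holds
First hit at j=3, so smallest k = 3-2 = 1.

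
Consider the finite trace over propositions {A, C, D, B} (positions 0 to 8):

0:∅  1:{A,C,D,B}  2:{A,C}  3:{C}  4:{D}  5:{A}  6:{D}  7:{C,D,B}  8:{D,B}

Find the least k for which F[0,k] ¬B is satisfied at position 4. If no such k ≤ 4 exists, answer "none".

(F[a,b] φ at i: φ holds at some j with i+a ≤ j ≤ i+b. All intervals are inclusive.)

0

Scan j = 4,5,… for ¬B:
  j=4: holds
First hit at j=4, so smallest k = 4-4 = 0.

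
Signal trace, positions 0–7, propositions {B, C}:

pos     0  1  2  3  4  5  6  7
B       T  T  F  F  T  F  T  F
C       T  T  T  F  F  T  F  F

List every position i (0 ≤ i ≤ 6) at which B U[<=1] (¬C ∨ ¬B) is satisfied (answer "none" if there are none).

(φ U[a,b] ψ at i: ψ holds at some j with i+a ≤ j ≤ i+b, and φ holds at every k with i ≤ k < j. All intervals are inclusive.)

1, 2, 3, 4, 5, 6

Evaluate at each i in [0,6]:
  i=0: ✗ (no rhs in [0,1])
  i=1: ✓ (rhs at j=2; lhs holds on [1,1])
  i=2: ✓ (rhs at j=2)
  i=3: ✓ (rhs at j=3)
  i=4: ✓ (rhs at j=4)
  i=5: ✓ (rhs at j=5)
  i=6: ✓ (rhs at j=6)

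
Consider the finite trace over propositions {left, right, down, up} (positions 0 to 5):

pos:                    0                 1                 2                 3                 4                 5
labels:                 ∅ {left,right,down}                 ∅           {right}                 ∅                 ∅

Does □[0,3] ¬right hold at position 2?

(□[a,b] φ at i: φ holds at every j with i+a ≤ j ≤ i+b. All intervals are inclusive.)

No

Check ¬right at every j in [2,5]:
  j=2: true
  j=3: false
  j=4: true
  j=5: true
Fails at j=3 → formula fails.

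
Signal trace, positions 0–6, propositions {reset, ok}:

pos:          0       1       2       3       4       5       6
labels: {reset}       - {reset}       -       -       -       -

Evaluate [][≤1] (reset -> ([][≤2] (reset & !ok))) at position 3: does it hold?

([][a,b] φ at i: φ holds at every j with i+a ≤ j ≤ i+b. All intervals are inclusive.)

Check (reset -> ([][≤2] (reset & !ok))) at every j in [3,4]:
  j=3: antecedent false → ✓
  j=4: antecedent false → ✓
All positions satisfy it → formula holds.

Holds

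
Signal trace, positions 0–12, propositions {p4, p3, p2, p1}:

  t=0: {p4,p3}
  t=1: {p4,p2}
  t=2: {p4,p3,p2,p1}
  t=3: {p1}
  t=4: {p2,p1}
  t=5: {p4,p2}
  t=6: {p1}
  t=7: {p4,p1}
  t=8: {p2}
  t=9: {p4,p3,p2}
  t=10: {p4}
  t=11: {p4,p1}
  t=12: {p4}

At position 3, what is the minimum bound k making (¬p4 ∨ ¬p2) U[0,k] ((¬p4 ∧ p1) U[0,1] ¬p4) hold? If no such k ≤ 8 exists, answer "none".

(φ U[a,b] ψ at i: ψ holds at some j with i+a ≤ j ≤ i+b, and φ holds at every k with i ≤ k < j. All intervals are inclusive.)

0

Need earliest j ≥ 3 with ((¬p4 ∧ p1) U[0,1] ¬p4), and (¬p4 ∨ ¬p2) at every k in [3,j-1].
  j=3: rhs holds (empty prefix). k = 0.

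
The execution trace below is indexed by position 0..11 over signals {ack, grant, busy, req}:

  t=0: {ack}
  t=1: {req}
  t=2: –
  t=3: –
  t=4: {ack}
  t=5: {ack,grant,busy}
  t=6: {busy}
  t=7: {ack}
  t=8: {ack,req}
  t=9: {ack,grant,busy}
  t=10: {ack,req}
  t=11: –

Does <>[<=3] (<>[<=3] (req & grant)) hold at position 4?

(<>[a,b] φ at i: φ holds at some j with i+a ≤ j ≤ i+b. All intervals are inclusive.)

Check <>[<=3] (req & grant) at each j in [4,7]:
  j=4: fails (none in [4,7])
  j=5: fails (none in [5,8])
  j=6: fails (none in [6,9])
  j=7: fails (none in [7,10])
No position in the window satisfies it → formula fails.

No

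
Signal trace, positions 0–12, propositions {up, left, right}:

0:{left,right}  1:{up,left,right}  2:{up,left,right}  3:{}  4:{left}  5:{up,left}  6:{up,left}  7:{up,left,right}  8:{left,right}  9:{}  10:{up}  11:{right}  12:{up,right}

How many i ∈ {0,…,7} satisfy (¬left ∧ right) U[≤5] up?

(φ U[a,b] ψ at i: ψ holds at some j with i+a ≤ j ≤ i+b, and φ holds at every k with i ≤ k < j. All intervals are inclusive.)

Evaluate at each i in [0,7]:
  i=0: ✗ (lhs fails at k=0 before rhs at j=1)
  i=1: ✓ (rhs at j=1)
  i=2: ✓ (rhs at j=2)
  i=3: ✗ (lhs fails at k=3 before rhs at j=5)
  i=4: ✗ (lhs fails at k=4 before rhs at j=5)
  i=5: ✓ (rhs at j=5)
  i=6: ✓ (rhs at j=6)
  i=7: ✓ (rhs at j=7)
Positions where it holds: {1, 2, 5, 6, 7} → 5.

5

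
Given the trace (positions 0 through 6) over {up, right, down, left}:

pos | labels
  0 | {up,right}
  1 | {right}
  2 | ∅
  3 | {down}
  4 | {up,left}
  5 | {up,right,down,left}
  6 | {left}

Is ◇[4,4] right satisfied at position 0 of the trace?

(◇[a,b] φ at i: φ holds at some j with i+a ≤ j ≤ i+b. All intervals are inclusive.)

Check right at each j in [4,4]:
  j=4: false
No position in the window satisfies it → formula fails.

False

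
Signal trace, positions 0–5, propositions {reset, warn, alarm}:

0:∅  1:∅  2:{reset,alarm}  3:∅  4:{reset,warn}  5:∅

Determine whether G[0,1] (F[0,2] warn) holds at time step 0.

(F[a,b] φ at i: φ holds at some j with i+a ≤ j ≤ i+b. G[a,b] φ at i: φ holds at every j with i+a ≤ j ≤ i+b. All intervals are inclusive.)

Check F[0,2] warn at every j in [0,1]:
  j=0: fails (none in [0,2])
  j=1: fails (none in [1,3])
Fails at j=0 → formula fails.

False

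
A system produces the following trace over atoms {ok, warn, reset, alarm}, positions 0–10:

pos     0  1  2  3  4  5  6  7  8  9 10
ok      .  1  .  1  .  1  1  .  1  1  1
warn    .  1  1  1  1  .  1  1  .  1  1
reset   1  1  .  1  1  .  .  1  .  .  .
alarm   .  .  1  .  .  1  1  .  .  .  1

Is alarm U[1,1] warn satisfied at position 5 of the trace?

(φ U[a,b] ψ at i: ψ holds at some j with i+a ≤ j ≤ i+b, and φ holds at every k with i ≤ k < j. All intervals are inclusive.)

Need some j in [6,6] with warn, and alarm at every k in [5,j-1].
  j=6: warn holds; alarm holds at every k in [5,5] → satisfied.

Holds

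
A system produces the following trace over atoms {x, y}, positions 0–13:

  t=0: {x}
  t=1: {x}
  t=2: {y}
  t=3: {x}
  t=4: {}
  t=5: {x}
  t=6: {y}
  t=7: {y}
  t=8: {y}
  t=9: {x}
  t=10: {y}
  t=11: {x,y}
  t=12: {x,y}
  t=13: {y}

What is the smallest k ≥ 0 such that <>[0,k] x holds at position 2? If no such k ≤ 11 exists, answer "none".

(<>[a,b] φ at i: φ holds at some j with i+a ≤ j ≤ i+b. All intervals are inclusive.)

Scan j = 2,3,… for x:
  j=2: fails
  j=3: holds
First hit at j=3, so smallest k = 3-2 = 1.

1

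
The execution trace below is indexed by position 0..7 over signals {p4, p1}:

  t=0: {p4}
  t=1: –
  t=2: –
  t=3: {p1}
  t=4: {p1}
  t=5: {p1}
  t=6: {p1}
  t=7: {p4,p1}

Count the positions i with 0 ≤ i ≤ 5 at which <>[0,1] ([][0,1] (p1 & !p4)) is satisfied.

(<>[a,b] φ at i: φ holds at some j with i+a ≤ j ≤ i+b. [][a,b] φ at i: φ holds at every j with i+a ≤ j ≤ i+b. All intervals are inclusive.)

Evaluate at each i in [0,5]:
  i=0: ✗ (none in [0,1])
  i=1: ✗ (none in [1,2])
  i=2: ✓ (witness j=3)
  i=3: ✓ (witness j=3)
  i=4: ✓ (witness j=4)
  i=5: ✓ (witness j=5)
Positions where it holds: {2, 3, 4, 5} → 4.

4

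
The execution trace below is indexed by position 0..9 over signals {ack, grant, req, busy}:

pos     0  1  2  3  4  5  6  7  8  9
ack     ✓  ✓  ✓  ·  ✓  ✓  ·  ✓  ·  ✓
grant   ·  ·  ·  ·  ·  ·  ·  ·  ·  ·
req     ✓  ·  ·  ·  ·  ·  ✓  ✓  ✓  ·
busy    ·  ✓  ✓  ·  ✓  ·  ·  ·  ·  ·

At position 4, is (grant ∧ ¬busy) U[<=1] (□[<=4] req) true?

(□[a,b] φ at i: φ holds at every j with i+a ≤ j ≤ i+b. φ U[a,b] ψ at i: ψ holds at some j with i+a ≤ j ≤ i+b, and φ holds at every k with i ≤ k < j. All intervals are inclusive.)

Does not hold

Need some j in [4,5] with □[<=4] req, and (grant ∧ ¬busy) at every k in [4,j-1].
  j=4: □[<=4] req — fails at 4.
  j=5: □[<=4] req — fails at 5.
No j in the window works → until fails.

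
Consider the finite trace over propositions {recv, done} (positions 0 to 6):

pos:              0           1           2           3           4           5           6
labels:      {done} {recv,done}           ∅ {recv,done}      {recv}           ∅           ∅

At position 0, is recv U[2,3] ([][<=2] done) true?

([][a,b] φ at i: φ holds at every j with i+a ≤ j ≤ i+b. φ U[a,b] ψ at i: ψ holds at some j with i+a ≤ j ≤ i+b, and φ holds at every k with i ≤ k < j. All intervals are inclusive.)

Need some j in [2,3] with [][<=2] done, and recv at every k in [0,j-1].
  j=2: [][<=2] done — fails at 2.
  j=3: [][<=2] done — fails at 4.
No j in the window works → until fails.

False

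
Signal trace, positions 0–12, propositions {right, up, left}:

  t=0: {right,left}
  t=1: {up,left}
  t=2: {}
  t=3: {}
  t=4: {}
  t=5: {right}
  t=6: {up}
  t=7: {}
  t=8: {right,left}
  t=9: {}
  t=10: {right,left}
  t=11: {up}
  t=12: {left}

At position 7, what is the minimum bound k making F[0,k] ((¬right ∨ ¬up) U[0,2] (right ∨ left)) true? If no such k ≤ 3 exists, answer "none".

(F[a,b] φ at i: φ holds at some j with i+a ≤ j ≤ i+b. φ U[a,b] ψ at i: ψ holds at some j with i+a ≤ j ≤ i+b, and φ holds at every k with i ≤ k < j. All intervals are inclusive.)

0

Scan j = 7,8,… for ((¬right ∨ ¬up) U[0,2] (right ∨ left)):
  j=7: holds
First hit at j=7, so smallest k = 7-7 = 0.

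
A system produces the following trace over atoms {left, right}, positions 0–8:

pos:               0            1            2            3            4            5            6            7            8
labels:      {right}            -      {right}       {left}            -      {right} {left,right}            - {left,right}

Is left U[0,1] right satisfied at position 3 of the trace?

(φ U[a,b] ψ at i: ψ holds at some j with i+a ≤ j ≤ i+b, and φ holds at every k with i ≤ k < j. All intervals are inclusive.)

Need some j in [3,4] with right, and left at every k in [3,j-1].
  j=3: right false.
  j=4: right false.
No j in the window works → until fails.

False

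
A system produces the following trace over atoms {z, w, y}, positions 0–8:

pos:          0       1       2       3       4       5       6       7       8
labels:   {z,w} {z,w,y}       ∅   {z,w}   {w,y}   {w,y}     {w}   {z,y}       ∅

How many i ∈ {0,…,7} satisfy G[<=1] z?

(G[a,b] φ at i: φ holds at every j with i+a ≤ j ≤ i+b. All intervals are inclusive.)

Evaluate at each i in [0,7]:
  i=0: ✓ (all of [0,1])
  i=1: ✗ (fails at j=2)
  i=2: ✗ (fails at j=2)
  i=3: ✗ (fails at j=4)
  i=4: ✗ (fails at j=4)
  i=5: ✗ (fails at j=5)
  i=6: ✗ (fails at j=6)
  i=7: ✗ (fails at j=8)
Positions where it holds: {0} → 1.

1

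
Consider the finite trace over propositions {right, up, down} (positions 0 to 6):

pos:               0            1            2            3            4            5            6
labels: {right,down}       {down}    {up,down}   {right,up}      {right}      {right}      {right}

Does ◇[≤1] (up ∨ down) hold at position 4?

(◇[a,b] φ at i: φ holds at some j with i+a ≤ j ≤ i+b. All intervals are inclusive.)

Check (up ∨ down) at each j in [4,5]:
  j=4: false
  j=5: false
No position in the window satisfies it → formula fails.

No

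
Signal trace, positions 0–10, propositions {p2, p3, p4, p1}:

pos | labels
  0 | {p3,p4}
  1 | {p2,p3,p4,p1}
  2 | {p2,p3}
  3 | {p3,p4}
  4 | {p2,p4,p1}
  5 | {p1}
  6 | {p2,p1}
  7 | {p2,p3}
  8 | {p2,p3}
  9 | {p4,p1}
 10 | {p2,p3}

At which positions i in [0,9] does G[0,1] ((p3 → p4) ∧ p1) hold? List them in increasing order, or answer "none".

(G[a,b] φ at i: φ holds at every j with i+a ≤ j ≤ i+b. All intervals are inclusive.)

4, 5

Evaluate at each i in [0,9]:
  i=0: ✗ (fails at j=0)
  i=1: ✗ (fails at j=2)
  i=2: ✗ (fails at j=2)
  i=3: ✗ (fails at j=3)
  i=4: ✓ (all of [4,5])
  i=5: ✓ (all of [5,6])
  i=6: ✗ (fails at j=7)
  i=7: ✗ (fails at j=7)
  i=8: ✗ (fails at j=8)
  i=9: ✗ (fails at j=10)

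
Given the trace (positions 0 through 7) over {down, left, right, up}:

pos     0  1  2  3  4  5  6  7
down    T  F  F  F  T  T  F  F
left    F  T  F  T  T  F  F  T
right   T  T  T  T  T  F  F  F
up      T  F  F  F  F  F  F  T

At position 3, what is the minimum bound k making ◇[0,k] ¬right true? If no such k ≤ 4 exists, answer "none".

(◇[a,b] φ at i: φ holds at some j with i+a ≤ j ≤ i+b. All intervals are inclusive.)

Scan j = 3,4,… for ¬right:
  j=3: fails
  j=4: fails
  j=5: holds
First hit at j=5, so smallest k = 5-3 = 2.

2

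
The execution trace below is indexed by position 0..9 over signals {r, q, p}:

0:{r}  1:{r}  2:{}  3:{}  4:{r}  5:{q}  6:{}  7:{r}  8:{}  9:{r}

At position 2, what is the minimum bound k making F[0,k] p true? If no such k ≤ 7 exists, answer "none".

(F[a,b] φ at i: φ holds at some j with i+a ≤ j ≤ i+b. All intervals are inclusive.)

Scan j = 2,3,… for p:
  j=2: fails
  j=3: fails
  j=4: fails
  j=5: fails
  j=6: fails
  j=7: fails
  j=8: fails
  j=9: fails
No j in [2,9] satisfies it → none.

none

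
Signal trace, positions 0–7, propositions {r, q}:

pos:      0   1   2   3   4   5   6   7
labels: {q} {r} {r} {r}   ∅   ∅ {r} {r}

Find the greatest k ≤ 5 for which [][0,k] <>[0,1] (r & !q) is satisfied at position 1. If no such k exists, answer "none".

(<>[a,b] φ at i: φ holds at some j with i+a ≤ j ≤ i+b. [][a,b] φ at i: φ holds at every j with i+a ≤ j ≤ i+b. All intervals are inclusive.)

2

<>[0,1] (r & !q) must hold from j=1 onward; find where it first fails.
  j=1: holds
  j=2: holds
  j=3: holds
  j=4: fails
Holds on [1,3], so largest k = 2.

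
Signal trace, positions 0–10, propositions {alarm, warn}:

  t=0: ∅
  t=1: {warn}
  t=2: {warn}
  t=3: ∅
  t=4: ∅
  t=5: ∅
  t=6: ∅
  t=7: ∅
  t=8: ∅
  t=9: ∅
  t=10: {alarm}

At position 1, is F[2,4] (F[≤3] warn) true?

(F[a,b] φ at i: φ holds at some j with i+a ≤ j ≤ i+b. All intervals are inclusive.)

False

Check F[≤3] warn at each j in [3,5]:
  j=3: fails (none in [3,6])
  j=4: fails (none in [4,7])
  j=5: fails (none in [5,8])
No position in the window satisfies it → formula fails.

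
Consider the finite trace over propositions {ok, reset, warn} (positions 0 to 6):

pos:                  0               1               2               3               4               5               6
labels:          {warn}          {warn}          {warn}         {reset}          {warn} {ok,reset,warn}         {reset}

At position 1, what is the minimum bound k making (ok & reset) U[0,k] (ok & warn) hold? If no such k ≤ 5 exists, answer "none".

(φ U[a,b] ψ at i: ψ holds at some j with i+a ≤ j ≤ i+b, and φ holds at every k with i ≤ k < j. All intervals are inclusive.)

Need earliest j ≥ 1 with (ok & warn), and (ok & reset) at every k in [1,j-1].
  j=1: rhs fails.
  j=2: rhs fails.
  j=3: rhs fails.
  j=4: rhs fails.
  j=5: rhs holds but lhs fails at k=1.
  j=6: rhs fails.
No witness within the range → none.

none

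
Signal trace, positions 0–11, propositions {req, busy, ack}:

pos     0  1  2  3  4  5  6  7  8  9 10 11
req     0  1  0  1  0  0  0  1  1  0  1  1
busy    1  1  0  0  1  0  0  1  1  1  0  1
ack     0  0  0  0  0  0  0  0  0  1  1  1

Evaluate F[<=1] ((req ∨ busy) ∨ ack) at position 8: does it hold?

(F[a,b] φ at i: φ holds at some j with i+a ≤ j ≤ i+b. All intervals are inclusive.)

Yes

Check ((req ∨ busy) ∨ ack) at each j in [8,9]:
  j=8: true
  j=9: true
Found at j=8 → formula holds.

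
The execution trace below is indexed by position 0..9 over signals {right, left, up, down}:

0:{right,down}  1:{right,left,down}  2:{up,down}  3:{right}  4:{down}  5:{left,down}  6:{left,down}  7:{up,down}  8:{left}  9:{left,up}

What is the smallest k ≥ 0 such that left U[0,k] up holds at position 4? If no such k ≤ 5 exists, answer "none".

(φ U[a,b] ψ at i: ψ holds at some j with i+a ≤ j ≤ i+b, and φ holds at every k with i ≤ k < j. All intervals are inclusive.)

none

Need earliest j ≥ 4 with up, and left at every k in [4,j-1].
  j=4: rhs fails.
  j=5: rhs fails.
  j=6: rhs fails.
  j=7: rhs holds but lhs fails at k=4.
  j=8: rhs fails.
  j=9: rhs holds but lhs fails at k=4.
No witness within the range → none.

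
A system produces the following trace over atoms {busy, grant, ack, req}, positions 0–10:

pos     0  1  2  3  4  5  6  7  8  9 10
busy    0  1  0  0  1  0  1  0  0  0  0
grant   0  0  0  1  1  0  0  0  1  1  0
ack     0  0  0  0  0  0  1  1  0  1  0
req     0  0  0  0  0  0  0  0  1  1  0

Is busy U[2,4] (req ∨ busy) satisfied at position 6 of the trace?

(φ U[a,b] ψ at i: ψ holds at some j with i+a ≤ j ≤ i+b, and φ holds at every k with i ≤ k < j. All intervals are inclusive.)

False

Need some j in [8,10] with (req ∨ busy), and busy at every k in [6,j-1].
  j=8: (req ∨ busy) holds, but busy fails at k=7 → not this j.
  j=9: (req ∨ busy) holds, but busy fails at k=7 → not this j.
  j=10: (req ∨ busy) false.
No j in the window works → until fails.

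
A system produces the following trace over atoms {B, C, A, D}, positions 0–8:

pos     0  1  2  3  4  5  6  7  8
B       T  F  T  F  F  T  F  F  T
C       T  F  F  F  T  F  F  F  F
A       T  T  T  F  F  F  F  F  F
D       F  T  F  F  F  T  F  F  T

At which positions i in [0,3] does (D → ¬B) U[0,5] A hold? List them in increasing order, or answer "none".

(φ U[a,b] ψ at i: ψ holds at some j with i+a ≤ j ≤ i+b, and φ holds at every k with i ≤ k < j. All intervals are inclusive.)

0, 1, 2

Evaluate at each i in [0,3]:
  i=0: ✓ (rhs at j=0)
  i=1: ✓ (rhs at j=1)
  i=2: ✓ (rhs at j=2)
  i=3: ✗ (no rhs in [3,8])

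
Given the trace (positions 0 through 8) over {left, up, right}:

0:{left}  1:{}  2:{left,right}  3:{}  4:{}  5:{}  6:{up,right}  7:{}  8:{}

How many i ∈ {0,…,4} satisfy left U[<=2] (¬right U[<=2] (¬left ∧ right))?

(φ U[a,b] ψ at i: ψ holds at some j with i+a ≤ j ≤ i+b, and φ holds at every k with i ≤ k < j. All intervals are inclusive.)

Evaluate at each i in [0,4]:
  i=0: ✗ (no rhs in [0,2])
  i=1: ✗ (no rhs in [1,3])
  i=2: ✗ (lhs fails at k=3 before rhs at j=4)
  i=3: ✗ (lhs fails at k=3 before rhs at j=4)
  i=4: ✓ (rhs at j=4)
Positions where it holds: {4} → 1.

1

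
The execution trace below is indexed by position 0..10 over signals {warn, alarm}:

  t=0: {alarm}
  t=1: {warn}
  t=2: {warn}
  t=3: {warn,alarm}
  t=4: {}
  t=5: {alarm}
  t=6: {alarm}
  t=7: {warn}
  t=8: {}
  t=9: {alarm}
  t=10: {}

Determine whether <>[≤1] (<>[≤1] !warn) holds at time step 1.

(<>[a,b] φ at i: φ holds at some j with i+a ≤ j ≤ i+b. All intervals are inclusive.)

Check <>[≤1] !warn at each j in [1,2]:
  j=1: fails (none in [1,2])
  j=2: fails (none in [2,3])
No position in the window satisfies it → formula fails.

No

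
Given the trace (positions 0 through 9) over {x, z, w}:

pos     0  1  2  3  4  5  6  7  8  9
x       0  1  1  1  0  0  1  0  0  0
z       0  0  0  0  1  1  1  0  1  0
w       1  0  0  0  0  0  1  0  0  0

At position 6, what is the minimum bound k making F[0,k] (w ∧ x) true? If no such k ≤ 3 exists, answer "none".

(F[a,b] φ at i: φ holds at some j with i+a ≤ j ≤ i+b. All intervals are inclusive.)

Scan j = 6,7,… for (w ∧ x):
  j=6: holds
First hit at j=6, so smallest k = 6-6 = 0.

0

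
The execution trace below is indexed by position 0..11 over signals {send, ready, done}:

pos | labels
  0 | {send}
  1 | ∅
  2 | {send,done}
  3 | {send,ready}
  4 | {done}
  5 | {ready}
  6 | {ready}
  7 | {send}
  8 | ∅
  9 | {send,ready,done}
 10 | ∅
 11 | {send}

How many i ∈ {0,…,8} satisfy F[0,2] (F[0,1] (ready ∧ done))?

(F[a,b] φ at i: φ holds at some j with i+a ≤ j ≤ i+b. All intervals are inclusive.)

Evaluate at each i in [0,8]:
  i=0: ✗ (none in [0,2])
  i=1: ✗ (none in [1,3])
  i=2: ✗ (none in [2,4])
  i=3: ✗ (none in [3,5])
  i=4: ✗ (none in [4,6])
  i=5: ✗ (none in [5,7])
  i=6: ✓ (witness j=8)
  i=7: ✓ (witness j=8)
  i=8: ✓ (witness j=8)
Positions where it holds: {6, 7, 8} → 3.

3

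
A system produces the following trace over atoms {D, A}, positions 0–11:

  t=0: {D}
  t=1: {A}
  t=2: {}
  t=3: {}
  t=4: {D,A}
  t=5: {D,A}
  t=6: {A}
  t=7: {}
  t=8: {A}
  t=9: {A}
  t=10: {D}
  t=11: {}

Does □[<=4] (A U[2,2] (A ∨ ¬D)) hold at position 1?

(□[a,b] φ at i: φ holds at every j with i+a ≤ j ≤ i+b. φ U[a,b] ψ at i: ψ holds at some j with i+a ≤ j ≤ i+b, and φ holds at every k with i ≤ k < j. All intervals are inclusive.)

Does not hold

Check (A U[2,2] (A ∨ ¬D)) at every j in [1,5]:
  j=1: fails
  j=2: fails
  j=3: fails
  j=4: holds
  j=5: holds
Fails at j=1 → formula fails.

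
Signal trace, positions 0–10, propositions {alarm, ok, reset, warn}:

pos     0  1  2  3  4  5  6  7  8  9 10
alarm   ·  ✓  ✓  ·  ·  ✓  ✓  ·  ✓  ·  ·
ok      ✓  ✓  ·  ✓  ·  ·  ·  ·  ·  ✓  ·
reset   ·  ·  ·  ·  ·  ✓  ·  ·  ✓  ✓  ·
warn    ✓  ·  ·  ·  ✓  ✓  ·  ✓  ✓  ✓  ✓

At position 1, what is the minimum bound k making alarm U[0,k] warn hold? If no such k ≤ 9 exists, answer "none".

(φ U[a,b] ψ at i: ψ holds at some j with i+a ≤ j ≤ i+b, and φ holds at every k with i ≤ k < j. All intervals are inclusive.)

none

Need earliest j ≥ 1 with warn, and alarm at every k in [1,j-1].
  j=1: rhs fails.
  j=2: rhs fails.
  j=3: rhs fails.
  j=4: rhs holds but lhs fails at k=3.
  j=5: rhs holds but lhs fails at k=3.
  j=6: rhs fails.
  j=7: rhs holds but lhs fails at k=3.
  j=8: rhs holds but lhs fails at k=3.
  j=9: rhs holds but lhs fails at k=3.
  j=10: rhs holds but lhs fails at k=3.
No witness within the range → none.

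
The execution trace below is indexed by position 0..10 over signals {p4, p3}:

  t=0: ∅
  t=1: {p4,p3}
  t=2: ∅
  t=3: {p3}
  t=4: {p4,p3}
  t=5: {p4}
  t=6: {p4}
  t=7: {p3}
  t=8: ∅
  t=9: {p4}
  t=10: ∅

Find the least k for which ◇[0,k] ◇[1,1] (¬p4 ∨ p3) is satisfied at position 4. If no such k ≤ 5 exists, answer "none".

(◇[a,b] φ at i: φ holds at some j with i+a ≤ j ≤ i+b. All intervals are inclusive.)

2

Scan j = 4,5,… for ◇[1,1] (¬p4 ∨ p3):
  j=4: fails
  j=5: fails
  j=6: holds
First hit at j=6, so smallest k = 6-4 = 2.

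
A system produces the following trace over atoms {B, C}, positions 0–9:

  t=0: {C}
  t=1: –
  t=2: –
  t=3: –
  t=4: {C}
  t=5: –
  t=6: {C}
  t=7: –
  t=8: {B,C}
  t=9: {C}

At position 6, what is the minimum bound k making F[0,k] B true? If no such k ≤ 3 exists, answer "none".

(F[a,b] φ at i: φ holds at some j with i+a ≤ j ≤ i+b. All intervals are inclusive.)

2

Scan j = 6,7,… for B:
  j=6: fails
  j=7: fails
  j=8: holds
First hit at j=8, so smallest k = 8-6 = 2.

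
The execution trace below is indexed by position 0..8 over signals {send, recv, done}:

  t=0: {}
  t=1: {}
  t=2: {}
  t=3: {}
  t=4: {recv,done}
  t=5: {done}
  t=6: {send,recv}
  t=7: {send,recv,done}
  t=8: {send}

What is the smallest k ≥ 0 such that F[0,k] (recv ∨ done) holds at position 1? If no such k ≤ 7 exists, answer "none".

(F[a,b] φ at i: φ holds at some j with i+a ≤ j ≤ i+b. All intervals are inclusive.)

3

Scan j = 1,2,… for (recv ∨ done):
  j=1: fails
  j=2: fails
  j=3: fails
  j=4: holds
First hit at j=4, so smallest k = 4-1 = 3.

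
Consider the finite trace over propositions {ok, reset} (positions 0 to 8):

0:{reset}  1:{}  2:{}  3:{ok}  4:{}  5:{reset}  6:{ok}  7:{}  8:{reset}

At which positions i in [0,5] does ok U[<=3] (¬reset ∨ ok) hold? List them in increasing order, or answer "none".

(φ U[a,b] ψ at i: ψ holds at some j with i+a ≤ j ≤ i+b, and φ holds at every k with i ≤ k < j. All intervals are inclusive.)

Evaluate at each i in [0,5]:
  i=0: ✗ (lhs fails at k=0 before rhs at j=1)
  i=1: ✓ (rhs at j=1)
  i=2: ✓ (rhs at j=2)
  i=3: ✓ (rhs at j=3)
  i=4: ✓ (rhs at j=4)
  i=5: ✗ (lhs fails at k=5 before rhs at j=6)

1, 2, 3, 4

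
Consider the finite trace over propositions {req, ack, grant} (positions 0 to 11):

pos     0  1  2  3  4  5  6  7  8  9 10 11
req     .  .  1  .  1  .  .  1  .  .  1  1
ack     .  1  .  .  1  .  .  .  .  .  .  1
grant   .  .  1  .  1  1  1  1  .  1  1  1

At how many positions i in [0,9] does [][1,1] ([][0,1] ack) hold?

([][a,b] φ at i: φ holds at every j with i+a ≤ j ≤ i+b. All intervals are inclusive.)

Evaluate at each i in [0,9]:
  i=0: ✗ (fails at j=1)
  i=1: ✗ (fails at j=2)
  i=2: ✗ (fails at j=3)
  i=3: ✗ (fails at j=4)
  i=4: ✗ (fails at j=5)
  i=5: ✗ (fails at j=6)
  i=6: ✗ (fails at j=7)
  i=7: ✗ (fails at j=8)
  i=8: ✗ (fails at j=9)
  i=9: ✗ (fails at j=10)
Positions where it holds: {} → 0.

0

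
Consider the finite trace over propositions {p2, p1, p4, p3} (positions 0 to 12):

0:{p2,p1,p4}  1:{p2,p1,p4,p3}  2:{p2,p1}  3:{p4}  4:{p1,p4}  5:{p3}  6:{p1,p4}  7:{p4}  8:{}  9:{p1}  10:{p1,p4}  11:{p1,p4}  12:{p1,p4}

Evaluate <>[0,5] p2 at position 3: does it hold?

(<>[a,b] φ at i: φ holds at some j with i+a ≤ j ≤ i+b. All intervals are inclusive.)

Does not hold

Check p2 at each j in [3,8]:
  j=3: false
  j=4: false
  j=5: false
  j=6: false
  j=7: false
  j=8: false
No position in the window satisfies it → formula fails.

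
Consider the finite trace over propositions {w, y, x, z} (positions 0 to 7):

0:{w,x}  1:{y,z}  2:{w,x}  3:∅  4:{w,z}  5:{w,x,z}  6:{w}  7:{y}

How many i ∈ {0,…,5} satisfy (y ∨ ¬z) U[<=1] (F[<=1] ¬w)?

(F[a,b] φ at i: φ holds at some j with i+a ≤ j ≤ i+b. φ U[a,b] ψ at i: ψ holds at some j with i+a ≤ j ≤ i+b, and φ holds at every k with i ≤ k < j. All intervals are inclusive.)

Evaluate at each i in [0,5]:
  i=0: ✓ (rhs at j=0)
  i=1: ✓ (rhs at j=1)
  i=2: ✓ (rhs at j=2)
  i=3: ✓ (rhs at j=3)
  i=4: ✗ (no rhs in [4,5])
  i=5: ✗ (lhs fails at k=5 before rhs at j=6)
Positions where it holds: {0, 1, 2, 3} → 4.

4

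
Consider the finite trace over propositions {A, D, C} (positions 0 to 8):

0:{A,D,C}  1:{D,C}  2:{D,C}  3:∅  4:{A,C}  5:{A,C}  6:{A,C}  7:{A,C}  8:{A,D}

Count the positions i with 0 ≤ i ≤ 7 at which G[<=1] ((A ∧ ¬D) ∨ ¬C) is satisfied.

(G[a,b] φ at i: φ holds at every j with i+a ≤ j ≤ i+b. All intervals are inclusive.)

5

Evaluate at each i in [0,7]:
  i=0: ✗ (fails at j=0)
  i=1: ✗ (fails at j=1)
  i=2: ✗ (fails at j=2)
  i=3: ✓ (all of [3,4])
  i=4: ✓ (all of [4,5])
  i=5: ✓ (all of [5,6])
  i=6: ✓ (all of [6,7])
  i=7: ✓ (all of [7,8])
Positions where it holds: {3, 4, 5, 6, 7} → 5.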